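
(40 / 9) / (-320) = -1 / 72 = -0.01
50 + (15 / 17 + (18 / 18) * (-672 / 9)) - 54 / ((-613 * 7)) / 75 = -130123657 / 5471025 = -23.78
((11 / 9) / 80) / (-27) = -11 / 19440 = -0.00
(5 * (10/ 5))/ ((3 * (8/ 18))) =15/ 2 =7.50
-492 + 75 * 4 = -192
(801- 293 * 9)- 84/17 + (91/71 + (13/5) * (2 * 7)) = -10882671/6035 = -1803.26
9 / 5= 1.80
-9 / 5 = -1.80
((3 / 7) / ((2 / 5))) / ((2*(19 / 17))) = 255 / 532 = 0.48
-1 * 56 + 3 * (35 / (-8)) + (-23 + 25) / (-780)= -107839 / 1560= -69.13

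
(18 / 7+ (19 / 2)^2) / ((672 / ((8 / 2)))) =2599 / 4704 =0.55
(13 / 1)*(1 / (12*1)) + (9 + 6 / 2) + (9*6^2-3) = 4009 / 12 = 334.08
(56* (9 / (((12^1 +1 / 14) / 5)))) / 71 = 35280 / 11999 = 2.94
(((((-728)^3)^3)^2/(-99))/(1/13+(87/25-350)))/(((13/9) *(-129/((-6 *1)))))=82471679012849060888661021334650204851741772061081600/26628481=3097122926871009310995284000000000000000000000.00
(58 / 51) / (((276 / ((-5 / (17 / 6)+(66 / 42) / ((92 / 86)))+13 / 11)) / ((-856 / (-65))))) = 331108718 / 6886524645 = 0.05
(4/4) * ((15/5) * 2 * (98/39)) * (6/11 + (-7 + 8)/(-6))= 5.71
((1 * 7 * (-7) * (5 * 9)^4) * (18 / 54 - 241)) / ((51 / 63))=1015503378750 / 17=59735492867.65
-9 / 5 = -1.80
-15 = -15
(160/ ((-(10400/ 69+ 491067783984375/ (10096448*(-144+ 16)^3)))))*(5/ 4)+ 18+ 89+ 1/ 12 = 410294910622098847/ 3888494577651684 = 105.52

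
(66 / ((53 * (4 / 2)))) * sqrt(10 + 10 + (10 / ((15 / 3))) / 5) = 33 * sqrt(510) / 265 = 2.81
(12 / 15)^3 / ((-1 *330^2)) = -0.00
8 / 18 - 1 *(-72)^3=3359236 / 9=373248.44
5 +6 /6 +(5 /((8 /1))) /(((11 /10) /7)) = 439 /44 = 9.98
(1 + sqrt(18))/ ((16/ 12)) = 3/ 4 + 9 * sqrt(2)/ 4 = 3.93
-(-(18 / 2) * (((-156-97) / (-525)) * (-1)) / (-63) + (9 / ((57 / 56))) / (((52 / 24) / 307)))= -1137188309 / 907725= -1252.79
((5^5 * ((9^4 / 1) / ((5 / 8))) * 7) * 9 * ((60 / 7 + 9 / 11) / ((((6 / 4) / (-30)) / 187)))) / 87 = -24192375300000 / 29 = -834219837931.03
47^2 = 2209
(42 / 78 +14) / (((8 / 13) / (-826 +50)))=-18333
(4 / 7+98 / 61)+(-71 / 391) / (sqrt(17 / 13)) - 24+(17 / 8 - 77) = -330317 / 3416 - 71 * sqrt(221) / 6647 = -96.86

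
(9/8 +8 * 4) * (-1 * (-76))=5035/2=2517.50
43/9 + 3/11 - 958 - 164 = -110578/99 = -1116.95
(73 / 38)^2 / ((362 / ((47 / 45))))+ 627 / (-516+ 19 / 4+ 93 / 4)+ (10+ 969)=175365923296 / 179361045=977.73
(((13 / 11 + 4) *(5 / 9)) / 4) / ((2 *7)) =95 / 1848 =0.05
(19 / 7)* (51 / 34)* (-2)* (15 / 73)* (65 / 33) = -18525 / 5621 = -3.30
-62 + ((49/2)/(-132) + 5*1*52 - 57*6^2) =-489505/264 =-1854.19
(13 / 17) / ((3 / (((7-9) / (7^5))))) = -0.00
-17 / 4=-4.25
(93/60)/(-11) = -31/220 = -0.14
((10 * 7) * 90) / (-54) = -350 / 3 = -116.67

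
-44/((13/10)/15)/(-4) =1650/13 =126.92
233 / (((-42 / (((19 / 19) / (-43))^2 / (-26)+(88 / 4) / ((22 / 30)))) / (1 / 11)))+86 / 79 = -24636848965 / 1754604852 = -14.04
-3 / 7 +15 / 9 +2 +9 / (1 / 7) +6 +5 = 1622 / 21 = 77.24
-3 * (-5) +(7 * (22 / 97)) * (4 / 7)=1543 / 97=15.91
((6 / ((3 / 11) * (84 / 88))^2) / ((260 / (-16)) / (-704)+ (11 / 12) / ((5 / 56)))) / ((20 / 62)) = 5112402944 / 191675799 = 26.67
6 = 6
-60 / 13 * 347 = -20820 / 13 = -1601.54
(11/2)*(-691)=-7601/2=-3800.50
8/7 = 1.14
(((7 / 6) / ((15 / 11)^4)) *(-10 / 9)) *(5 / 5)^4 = -102487 / 273375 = -0.37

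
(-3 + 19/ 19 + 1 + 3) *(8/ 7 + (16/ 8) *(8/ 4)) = 72/ 7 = 10.29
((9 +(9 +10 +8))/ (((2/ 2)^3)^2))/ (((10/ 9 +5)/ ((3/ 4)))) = 243/ 55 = 4.42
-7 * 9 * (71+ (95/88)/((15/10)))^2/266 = -89624089/73568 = -1218.25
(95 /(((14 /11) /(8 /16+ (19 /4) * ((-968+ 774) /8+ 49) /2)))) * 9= 2548755 /64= 39824.30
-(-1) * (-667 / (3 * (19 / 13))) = -8671 / 57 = -152.12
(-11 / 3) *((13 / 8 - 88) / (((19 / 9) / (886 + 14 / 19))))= 48023118 / 361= 133028.03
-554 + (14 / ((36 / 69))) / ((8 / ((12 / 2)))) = -4271 / 8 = -533.88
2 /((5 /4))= 8 /5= 1.60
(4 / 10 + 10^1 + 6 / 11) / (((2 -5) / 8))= -4816 / 165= -29.19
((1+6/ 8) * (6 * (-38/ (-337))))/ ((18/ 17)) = 2261/ 2022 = 1.12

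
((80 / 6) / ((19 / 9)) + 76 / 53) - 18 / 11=67718 / 11077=6.11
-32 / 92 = -0.35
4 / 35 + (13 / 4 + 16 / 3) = 3653 / 420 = 8.70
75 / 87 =25 / 29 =0.86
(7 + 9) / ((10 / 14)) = 112 / 5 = 22.40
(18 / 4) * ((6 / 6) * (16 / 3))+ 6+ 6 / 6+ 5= 36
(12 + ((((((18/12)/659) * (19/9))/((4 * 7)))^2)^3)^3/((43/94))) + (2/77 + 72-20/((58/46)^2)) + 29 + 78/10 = 672221474450250433906762179598127184873968913893742669839069696110746905991613335497188579879659209/6210144118813118520555838976478131732078651626364864158575598693302321886443343427780180894023680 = 108.25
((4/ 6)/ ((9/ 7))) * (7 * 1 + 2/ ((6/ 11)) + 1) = 490/ 81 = 6.05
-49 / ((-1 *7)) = 7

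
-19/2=-9.50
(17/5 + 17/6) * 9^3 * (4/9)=10098/5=2019.60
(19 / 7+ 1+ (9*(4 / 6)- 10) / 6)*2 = 128 / 21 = 6.10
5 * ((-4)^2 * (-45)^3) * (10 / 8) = -9112500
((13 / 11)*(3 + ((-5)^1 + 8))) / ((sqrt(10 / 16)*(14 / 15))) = 234*sqrt(10) / 77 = 9.61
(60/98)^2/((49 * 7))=900/823543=0.00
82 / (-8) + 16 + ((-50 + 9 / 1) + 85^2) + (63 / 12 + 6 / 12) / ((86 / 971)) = 7254.67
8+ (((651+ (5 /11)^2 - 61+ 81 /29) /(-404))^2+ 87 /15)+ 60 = 47701604813094 /628028696405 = 75.95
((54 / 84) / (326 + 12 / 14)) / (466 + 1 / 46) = 207 / 49047856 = 0.00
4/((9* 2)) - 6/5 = -44/45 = -0.98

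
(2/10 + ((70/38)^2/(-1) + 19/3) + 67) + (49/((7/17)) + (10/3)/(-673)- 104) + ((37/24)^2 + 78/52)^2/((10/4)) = 18367413735481/201514936320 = 91.15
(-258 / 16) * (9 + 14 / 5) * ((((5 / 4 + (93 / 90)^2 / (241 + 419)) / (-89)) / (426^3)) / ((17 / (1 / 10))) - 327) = 33905758848667326790621 / 544934100268800000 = 62219.93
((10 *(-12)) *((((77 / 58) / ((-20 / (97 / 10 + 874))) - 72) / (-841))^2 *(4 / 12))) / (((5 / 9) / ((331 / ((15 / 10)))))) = -2281111547962593 / 5948233210000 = -383.49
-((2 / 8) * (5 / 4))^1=-5 / 16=-0.31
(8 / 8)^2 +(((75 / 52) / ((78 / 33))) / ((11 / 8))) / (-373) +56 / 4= 945480 / 63037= 15.00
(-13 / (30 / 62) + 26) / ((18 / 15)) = -13 / 18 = -0.72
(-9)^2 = 81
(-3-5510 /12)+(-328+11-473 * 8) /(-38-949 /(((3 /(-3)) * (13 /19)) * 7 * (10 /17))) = -19910269 /41838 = -475.89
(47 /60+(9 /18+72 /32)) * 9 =159 /5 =31.80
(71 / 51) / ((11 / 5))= 355 / 561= 0.63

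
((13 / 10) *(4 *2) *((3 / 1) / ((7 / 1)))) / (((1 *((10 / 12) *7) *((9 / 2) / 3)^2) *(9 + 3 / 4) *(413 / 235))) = 6016 / 303555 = 0.02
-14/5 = -2.80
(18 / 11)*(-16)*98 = -28224 / 11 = -2565.82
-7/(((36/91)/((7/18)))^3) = -1809323971/272097792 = -6.65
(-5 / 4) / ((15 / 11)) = -11 / 12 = -0.92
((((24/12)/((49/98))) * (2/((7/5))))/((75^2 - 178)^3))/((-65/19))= -152/14706641915693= -0.00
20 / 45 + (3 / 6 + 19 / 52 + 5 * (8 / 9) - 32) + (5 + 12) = -4327 / 468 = -9.25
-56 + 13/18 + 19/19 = -977/18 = -54.28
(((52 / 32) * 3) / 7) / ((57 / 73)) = 949 / 1064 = 0.89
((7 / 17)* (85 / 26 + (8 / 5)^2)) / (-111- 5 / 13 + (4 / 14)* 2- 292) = -185661 / 31157600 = -0.01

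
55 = 55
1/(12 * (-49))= -1/588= -0.00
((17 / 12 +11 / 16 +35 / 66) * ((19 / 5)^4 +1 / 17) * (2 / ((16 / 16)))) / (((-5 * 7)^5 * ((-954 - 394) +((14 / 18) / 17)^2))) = 64313620839 / 4143356573289062500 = 0.00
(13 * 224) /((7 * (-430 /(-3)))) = 624 /215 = 2.90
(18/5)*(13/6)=39/5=7.80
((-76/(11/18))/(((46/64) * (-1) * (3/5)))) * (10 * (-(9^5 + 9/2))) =-3916857600/23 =-170298156.52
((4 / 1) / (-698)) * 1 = -2 / 349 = -0.01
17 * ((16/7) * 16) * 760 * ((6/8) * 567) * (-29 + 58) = 5827023360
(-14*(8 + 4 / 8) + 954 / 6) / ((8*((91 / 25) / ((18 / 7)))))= 2250 / 637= 3.53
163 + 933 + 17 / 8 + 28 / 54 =1098.64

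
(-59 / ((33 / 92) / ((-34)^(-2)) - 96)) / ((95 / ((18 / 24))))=-1357 / 928340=-0.00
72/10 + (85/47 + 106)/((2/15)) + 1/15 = 815.83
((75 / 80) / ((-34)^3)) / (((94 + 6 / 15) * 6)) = -25 / 593647616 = -0.00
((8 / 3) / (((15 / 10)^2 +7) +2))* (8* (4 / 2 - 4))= -512 / 135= -3.79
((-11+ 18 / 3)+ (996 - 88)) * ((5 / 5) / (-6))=-301 / 2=-150.50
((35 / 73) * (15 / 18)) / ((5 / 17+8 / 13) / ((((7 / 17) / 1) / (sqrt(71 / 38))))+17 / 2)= 468083525 / 8701752351- 1066975 * sqrt(2698) / 2900584117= 0.03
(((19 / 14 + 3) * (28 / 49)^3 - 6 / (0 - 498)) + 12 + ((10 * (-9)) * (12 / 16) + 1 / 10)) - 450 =-502766056 / 996415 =-504.57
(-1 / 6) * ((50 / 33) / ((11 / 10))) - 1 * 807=-879073 / 1089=-807.23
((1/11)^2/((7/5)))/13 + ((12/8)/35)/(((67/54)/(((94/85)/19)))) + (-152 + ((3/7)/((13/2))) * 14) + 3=-126016150704/851032325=-148.07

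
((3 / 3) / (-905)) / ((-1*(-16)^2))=1 / 231680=0.00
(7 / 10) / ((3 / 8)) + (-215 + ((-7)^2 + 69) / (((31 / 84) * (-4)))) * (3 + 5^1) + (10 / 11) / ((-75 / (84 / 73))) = -880327684 / 373395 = -2357.63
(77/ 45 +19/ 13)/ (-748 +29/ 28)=-51968/ 12235275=-0.00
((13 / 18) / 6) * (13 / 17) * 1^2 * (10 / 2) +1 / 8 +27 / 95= 303299 / 348840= 0.87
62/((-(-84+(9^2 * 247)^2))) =-0.00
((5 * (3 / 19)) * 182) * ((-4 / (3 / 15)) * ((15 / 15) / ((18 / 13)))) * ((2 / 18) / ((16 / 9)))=-29575 / 228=-129.71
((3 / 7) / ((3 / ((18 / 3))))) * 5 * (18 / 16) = 135 / 28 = 4.82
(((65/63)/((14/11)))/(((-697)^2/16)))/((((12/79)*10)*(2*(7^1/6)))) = 11297/1499692383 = 0.00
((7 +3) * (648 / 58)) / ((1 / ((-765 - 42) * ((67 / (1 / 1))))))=-175183560 / 29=-6040812.41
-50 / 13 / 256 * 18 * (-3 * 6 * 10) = 48.68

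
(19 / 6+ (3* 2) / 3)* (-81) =-837 / 2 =-418.50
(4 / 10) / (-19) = -2 / 95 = -0.02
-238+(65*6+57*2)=266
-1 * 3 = -3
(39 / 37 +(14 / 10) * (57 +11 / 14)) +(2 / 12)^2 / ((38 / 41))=20748517 / 253080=81.98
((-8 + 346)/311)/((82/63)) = 10647/12751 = 0.83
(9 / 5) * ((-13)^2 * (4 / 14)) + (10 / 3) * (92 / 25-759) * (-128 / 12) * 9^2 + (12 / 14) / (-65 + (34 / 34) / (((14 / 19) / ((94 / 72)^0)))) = 22613371366 / 10395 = 2175408.50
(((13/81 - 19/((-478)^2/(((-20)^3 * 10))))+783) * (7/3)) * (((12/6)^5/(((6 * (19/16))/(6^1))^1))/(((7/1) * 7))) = 1871005571072/1846093599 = 1013.49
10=10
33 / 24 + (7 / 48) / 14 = 133 / 96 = 1.39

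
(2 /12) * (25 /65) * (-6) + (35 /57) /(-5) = -376 /741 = -0.51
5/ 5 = 1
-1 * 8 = -8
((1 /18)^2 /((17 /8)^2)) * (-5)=-80 /23409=-0.00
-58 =-58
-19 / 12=-1.58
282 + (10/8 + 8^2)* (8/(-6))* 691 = -59835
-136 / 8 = -17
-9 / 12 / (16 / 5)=-15 / 64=-0.23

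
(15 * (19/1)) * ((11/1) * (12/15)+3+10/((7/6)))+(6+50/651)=3783569/651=5811.93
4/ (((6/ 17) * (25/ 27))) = 12.24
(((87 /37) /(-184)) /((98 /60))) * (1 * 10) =-6525 /83398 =-0.08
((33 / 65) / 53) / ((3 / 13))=11 / 265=0.04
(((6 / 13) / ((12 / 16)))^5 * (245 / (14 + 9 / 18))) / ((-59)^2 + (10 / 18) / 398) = 57513738240 / 134259349415659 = 0.00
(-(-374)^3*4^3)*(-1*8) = -26784575488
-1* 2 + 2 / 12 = -11 / 6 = -1.83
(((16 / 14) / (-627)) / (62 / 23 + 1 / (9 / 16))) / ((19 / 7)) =-276 / 1838573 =-0.00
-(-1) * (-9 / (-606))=3 / 202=0.01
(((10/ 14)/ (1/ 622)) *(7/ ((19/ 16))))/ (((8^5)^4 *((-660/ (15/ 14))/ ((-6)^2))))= -13995/ 105420260077488570368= -0.00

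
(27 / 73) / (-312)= -9 / 7592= -0.00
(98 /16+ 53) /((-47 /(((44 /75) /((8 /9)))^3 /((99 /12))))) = -515097 /11750000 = -0.04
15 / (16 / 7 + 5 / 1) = 35 / 17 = 2.06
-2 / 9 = -0.22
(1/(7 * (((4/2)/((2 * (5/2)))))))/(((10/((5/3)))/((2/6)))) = 5/252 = 0.02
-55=-55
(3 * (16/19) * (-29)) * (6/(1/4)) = -33408/19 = -1758.32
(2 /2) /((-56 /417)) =-417 /56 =-7.45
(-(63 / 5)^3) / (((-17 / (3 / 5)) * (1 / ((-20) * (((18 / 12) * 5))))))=-4500846 / 425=-10590.23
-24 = -24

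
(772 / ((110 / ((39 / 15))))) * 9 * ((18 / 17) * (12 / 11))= 9754992 / 51425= 189.69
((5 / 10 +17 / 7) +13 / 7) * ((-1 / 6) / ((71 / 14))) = -67 / 426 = -0.16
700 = 700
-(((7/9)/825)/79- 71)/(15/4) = 166587272/8798625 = 18.93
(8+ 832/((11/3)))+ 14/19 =235.65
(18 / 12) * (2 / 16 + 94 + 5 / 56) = 3957 / 28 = 141.32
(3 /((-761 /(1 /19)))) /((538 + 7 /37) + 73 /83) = -9213 /23936585320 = -0.00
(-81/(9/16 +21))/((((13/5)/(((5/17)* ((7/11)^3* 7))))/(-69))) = 15558480/294151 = 52.89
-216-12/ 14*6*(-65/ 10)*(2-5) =-2214/ 7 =-316.29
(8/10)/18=2/45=0.04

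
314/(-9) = -314/9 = -34.89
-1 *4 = -4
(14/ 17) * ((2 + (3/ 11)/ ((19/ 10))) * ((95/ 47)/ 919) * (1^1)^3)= 31360/ 8077091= 0.00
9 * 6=54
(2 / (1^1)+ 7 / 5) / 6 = 0.57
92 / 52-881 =-11430 / 13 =-879.23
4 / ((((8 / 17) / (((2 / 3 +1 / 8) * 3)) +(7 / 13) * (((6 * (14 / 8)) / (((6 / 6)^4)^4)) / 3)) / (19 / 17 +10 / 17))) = 57304 / 17491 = 3.28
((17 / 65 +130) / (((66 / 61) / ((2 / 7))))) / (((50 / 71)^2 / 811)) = 2111528494237 / 37537500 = 56251.18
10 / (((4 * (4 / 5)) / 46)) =575 / 4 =143.75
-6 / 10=-3 / 5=-0.60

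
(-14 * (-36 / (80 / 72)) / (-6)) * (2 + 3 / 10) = -4347 / 25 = -173.88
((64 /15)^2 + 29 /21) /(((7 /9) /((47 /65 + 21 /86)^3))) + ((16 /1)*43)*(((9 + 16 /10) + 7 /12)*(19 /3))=93887791903598582089 /1925812590975000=48752.30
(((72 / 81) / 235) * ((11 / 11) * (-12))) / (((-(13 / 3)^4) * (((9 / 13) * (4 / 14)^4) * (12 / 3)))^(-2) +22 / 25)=-3163297546240 / 62974425983253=-0.05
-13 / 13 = -1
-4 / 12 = -1 / 3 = -0.33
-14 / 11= -1.27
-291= -291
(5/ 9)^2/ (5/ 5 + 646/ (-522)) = -725/ 558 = -1.30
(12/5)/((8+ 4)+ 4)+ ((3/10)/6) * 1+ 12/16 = 19/20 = 0.95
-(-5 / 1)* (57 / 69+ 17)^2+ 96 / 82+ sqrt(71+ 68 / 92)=5* sqrt(1518) / 23+ 34485892 / 21689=1598.49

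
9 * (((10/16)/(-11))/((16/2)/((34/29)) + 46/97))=-0.07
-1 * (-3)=3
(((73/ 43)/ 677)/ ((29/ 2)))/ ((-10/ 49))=-3577/ 4221095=-0.00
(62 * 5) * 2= 620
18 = 18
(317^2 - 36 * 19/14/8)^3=22271552058379019761/21952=1014556853971347.47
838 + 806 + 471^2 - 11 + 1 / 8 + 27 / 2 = 1787901 / 8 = 223487.62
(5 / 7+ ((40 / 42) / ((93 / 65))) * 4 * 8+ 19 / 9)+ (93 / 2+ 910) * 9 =11239679 / 1302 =8632.63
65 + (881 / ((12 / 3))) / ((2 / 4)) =1011 / 2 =505.50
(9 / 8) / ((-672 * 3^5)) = -1 / 145152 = -0.00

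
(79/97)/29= 79/2813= 0.03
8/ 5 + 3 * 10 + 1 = 163/ 5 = 32.60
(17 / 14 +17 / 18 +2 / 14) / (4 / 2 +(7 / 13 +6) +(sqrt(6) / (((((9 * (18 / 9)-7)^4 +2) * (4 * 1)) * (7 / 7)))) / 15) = 2990908996101000 / 11095717034340617-398696350 * sqrt(6) / 11095717034340617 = 0.27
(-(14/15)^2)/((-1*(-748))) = -0.00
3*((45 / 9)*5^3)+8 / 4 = 1877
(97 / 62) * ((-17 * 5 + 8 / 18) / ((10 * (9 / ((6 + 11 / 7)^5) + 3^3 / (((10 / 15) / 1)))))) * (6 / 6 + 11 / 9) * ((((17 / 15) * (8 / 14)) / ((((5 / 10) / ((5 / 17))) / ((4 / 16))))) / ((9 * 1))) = -123479746827124 / 16075954281154761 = -0.01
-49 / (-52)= 49 / 52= 0.94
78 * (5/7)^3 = 9750/343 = 28.43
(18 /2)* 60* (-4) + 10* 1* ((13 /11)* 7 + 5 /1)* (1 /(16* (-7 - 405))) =-2160.02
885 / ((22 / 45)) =1810.23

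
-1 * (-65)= 65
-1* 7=-7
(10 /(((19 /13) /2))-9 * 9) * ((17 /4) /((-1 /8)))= 43486 /19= 2288.74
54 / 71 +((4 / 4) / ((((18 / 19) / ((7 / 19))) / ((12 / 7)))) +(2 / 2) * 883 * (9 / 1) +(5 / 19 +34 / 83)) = 2670110648 / 335901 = 7949.10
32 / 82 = 16 / 41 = 0.39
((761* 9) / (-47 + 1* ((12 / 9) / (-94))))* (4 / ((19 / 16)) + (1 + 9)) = -245290086 / 125951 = -1947.50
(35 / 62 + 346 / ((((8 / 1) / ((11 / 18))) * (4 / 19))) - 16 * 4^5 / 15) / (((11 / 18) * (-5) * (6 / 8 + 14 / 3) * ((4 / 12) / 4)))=700.50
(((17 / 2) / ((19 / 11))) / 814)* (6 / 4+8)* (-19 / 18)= -323 / 5328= -0.06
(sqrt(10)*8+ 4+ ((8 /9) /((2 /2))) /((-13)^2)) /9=6092 /13689+ 8*sqrt(10) /9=3.26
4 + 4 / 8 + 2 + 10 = 33 / 2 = 16.50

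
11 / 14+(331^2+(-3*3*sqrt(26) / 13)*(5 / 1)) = 1533865 / 14- 45*sqrt(26) / 13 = 109544.14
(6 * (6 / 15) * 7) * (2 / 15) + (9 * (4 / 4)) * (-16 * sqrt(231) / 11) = 56 / 25 - 144 * sqrt(231) / 11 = -196.72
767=767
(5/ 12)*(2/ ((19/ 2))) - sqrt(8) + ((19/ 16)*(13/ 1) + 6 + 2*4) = 26927/ 912 - 2*sqrt(2) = 26.70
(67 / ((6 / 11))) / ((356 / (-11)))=-8107 / 2136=-3.80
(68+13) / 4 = 81 / 4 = 20.25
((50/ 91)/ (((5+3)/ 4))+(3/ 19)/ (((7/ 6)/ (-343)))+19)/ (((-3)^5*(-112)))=-5867/ 5882058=-0.00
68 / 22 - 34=-340 / 11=-30.91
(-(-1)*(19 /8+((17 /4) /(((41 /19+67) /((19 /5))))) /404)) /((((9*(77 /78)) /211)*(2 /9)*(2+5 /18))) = 207550167513 /1862124880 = 111.46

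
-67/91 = -0.74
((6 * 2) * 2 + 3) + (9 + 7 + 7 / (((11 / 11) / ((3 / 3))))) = 50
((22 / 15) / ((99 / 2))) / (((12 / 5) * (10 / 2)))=1 / 405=0.00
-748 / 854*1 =-374 / 427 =-0.88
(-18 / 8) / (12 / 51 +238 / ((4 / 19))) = -51 / 25630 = -0.00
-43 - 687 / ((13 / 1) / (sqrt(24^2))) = -17047 / 13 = -1311.31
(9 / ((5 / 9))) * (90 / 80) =729 / 40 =18.22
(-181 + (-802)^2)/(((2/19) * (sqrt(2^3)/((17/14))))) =207696429 * sqrt(2)/112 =2622563.45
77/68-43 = -2847/68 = -41.87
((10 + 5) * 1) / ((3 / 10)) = 50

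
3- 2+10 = 11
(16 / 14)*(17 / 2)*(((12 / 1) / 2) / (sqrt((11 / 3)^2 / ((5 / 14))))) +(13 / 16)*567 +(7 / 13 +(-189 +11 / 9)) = 612*sqrt(70) / 539 +511895 / 1872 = 282.95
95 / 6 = 15.83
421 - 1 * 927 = -506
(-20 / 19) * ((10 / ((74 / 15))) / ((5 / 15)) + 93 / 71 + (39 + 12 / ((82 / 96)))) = -130195620 / 2046433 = -63.62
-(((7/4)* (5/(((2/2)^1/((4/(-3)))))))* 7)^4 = -3603000625/81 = -44481489.20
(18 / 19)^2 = 324 / 361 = 0.90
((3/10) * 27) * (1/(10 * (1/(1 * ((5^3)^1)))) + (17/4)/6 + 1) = 9207/80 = 115.09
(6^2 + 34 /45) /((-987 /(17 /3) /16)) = -3.38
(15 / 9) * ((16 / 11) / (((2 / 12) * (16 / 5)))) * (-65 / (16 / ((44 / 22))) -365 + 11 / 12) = -223325 / 132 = -1691.86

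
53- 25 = 28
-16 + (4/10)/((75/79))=-5842/375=-15.58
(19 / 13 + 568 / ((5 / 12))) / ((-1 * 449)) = -88703 / 29185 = -3.04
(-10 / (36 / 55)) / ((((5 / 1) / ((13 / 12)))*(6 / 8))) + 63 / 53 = -3.22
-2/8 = -1/4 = -0.25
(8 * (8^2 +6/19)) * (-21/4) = -51324/19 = -2701.26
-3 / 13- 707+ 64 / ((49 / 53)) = -406410 / 637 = -638.01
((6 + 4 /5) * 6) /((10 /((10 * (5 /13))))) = 15.69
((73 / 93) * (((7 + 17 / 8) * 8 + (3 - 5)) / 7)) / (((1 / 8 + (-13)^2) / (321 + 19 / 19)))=1907344 / 125829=15.16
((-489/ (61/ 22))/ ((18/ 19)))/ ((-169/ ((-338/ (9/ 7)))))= -476938/ 1647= -289.58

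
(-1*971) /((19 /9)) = -459.95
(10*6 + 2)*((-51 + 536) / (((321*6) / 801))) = 1338115 / 107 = 12505.75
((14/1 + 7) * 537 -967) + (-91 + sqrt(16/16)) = 10220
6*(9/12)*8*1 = 36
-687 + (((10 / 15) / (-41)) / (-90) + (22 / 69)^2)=-2011248116 / 2928015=-686.90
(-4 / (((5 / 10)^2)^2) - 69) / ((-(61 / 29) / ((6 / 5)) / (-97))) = -2244774 / 305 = -7359.91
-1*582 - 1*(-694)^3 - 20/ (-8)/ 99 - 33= 66182444267/ 198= 334254769.03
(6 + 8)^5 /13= 537824 /13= 41371.08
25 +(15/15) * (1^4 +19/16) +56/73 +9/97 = 3177659/113296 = 28.05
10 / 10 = 1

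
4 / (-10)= -2 / 5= -0.40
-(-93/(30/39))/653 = 1209/6530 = 0.19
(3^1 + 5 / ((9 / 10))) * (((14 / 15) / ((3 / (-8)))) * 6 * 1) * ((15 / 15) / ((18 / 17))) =-146608 / 1215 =-120.67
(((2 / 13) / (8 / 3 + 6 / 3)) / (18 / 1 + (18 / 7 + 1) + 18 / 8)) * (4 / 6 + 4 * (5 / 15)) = 24 / 8671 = 0.00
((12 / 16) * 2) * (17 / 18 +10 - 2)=161 / 12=13.42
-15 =-15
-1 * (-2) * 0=0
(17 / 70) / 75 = 17 / 5250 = 0.00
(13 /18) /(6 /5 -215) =-65 /19242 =-0.00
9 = 9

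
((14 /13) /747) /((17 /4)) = 56 /165087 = 0.00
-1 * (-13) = 13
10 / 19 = 0.53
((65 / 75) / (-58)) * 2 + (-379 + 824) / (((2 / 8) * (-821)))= -784973 / 357135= -2.20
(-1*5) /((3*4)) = -5 /12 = -0.42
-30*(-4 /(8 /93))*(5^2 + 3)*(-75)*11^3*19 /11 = -6734920500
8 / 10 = 4 / 5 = 0.80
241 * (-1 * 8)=-1928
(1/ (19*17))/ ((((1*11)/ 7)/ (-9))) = -63/ 3553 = -0.02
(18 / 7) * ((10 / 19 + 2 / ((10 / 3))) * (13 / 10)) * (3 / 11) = 37557 / 36575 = 1.03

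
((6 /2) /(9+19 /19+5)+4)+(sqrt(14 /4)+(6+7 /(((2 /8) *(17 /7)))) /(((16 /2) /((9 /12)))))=sqrt(14) /2+7947 /1360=7.71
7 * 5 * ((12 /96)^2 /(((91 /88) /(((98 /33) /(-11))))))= -245 /1716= -0.14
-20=-20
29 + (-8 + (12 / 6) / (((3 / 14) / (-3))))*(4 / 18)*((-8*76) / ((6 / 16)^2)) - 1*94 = 34523.44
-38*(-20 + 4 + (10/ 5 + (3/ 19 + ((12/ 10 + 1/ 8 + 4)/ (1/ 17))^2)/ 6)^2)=-6916124054429649/ 97280000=-71095025.23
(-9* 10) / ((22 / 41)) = -1845 / 11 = -167.73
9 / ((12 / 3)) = 9 / 4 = 2.25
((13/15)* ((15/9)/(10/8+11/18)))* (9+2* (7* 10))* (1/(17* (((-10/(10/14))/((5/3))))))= -19370/23919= -0.81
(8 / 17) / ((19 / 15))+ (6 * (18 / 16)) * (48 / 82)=57246 / 13243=4.32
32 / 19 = 1.68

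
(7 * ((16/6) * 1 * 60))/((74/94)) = 52640/37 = 1422.70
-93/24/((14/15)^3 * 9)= -11625/21952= -0.53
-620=-620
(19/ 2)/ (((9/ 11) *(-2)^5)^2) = 2299/ 165888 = 0.01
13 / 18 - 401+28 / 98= -50399 / 126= -399.99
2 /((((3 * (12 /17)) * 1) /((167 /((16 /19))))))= 53941 /288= 187.30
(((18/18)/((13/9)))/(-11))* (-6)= 54/143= 0.38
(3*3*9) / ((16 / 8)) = 81 / 2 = 40.50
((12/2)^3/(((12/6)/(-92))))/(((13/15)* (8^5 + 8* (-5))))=-18630/53183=-0.35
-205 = -205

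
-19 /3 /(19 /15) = -5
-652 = -652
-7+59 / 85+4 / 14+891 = 526563 / 595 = 884.98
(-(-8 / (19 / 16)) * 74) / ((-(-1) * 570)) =4736 / 5415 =0.87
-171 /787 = -0.22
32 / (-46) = -0.70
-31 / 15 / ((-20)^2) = -31 / 6000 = -0.01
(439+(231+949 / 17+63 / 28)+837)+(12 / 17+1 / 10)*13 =31511 / 20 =1575.55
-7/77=-0.09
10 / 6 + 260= 261.67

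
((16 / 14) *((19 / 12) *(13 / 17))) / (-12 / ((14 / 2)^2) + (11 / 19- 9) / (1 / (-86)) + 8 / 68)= 0.00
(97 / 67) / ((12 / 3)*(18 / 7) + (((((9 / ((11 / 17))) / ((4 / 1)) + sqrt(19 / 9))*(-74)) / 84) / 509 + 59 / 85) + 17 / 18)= 357735863346400*sqrt(19) / 60838388860027358603 + 7390296619334148520 / 60838388860027358603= 0.12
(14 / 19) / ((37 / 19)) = 14 / 37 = 0.38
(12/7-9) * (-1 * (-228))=-1661.14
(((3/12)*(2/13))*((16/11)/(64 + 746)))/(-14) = -2/405405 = -0.00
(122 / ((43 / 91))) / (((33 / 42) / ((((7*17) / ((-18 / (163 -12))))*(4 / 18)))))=-2792885732 / 38313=-72896.56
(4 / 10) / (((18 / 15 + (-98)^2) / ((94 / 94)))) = 1 / 24013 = 0.00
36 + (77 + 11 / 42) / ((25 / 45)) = 2451 / 14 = 175.07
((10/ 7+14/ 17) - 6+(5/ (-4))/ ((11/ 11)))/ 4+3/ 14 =-1971/ 1904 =-1.04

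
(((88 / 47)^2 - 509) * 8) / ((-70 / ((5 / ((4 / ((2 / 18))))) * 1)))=1116637 / 139167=8.02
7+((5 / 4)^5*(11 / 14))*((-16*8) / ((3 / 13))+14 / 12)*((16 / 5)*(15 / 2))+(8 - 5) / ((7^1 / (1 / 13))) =-1483744195 / 46592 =-31845.47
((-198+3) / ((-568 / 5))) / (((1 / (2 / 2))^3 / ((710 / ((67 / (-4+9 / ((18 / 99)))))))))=443625 / 536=827.66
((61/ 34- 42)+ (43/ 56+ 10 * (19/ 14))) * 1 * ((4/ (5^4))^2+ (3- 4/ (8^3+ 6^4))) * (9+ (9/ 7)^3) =-49738177630683/ 57654012500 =-862.70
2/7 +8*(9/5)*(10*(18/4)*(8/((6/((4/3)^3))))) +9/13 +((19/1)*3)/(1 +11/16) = 1705777/819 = 2082.76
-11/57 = -0.19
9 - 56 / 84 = 25 / 3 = 8.33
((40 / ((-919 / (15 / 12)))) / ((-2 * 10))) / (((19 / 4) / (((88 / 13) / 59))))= 880 / 13392587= 0.00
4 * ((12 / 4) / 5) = 12 / 5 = 2.40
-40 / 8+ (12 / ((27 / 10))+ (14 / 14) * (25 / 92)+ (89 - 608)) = -429967 / 828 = -519.28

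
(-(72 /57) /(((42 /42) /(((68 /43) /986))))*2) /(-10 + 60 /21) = 336 /592325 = 0.00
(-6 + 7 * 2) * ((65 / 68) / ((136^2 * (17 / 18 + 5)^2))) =5265 / 449991496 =0.00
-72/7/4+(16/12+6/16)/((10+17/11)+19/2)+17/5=176909/194460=0.91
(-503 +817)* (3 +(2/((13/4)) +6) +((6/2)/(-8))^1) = 150877/52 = 2901.48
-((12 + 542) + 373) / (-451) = 927 / 451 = 2.06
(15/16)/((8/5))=75/128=0.59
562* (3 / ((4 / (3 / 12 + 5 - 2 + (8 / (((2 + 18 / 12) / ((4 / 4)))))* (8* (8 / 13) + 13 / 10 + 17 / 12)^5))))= 2111528627649881087519 / 84209252400000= 25074781.78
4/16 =1/4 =0.25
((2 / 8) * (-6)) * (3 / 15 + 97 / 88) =-1719 / 880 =-1.95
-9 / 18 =-1 / 2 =-0.50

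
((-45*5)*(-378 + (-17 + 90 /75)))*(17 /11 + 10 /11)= 217485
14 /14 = 1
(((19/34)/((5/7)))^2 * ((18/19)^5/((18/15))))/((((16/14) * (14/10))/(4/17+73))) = 1200761415/67396534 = 17.82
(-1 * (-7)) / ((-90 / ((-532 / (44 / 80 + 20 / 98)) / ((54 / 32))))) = 5839232 / 179577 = 32.52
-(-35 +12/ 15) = 171/ 5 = 34.20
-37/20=-1.85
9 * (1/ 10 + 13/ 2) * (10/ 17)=594/ 17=34.94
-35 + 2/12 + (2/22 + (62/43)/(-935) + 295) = 62781563/241230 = 260.26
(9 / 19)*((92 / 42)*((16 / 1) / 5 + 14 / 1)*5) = 89.23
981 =981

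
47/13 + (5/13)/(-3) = 136/39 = 3.49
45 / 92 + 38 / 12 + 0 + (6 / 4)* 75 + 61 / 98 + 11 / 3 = 1628897 / 13524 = 120.44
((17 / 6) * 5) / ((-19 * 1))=-0.75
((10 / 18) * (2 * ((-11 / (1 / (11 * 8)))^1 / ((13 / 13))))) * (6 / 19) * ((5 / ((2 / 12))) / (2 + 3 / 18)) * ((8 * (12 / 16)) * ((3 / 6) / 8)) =-1763.56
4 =4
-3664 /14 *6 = -10992 /7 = -1570.29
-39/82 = -0.48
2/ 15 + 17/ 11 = 277/ 165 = 1.68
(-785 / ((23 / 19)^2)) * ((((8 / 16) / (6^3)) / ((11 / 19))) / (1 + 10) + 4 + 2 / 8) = -62961062375 / 27651888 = -2276.92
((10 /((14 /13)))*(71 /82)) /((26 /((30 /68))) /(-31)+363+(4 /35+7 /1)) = 2145975 /98279788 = 0.02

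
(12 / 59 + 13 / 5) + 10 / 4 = 3129 / 590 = 5.30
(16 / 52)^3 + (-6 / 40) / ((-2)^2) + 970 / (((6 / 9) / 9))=2301575729 / 175760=13094.99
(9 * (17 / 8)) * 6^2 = 1377 / 2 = 688.50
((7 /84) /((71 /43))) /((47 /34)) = 731 /20022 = 0.04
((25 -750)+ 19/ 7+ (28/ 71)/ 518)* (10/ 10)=-13282098/ 18389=-722.28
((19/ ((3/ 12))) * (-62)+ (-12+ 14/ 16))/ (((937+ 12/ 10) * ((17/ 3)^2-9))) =-1700325/ 7805824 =-0.22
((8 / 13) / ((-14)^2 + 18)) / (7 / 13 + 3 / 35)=35 / 7597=0.00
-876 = -876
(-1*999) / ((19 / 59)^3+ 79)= -68391207 / 5410600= -12.64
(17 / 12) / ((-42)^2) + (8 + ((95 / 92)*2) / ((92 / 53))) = 102914579 / 11197872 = 9.19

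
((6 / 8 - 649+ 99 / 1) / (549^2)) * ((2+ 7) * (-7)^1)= 15379 / 133956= 0.11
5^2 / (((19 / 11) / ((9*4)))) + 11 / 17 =168509 / 323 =521.70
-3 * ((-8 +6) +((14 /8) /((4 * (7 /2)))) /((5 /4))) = 57 /10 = 5.70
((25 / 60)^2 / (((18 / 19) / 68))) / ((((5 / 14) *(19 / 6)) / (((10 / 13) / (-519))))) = -2975 / 182169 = -0.02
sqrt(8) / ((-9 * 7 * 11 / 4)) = -8 * sqrt(2) / 693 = -0.02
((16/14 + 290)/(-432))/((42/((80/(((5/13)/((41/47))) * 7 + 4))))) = -0.18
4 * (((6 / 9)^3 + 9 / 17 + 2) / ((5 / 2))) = 4.52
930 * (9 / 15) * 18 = 10044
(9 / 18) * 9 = 9 / 2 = 4.50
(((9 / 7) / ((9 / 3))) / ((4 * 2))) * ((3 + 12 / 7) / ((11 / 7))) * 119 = 153 / 8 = 19.12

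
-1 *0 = 0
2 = 2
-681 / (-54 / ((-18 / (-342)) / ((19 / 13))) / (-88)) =-129844 / 3249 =-39.96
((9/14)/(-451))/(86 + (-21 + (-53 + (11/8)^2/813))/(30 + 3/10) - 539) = 35472816/11334202613503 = 0.00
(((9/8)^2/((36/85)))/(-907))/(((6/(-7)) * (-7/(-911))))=232305/464384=0.50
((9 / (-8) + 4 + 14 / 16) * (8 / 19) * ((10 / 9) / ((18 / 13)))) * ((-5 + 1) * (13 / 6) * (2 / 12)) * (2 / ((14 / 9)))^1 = -8450 / 3591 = -2.35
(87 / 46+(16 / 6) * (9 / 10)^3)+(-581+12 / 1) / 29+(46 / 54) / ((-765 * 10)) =-5436874304 / 344422125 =-15.79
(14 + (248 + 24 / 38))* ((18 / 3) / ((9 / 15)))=49900 / 19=2626.32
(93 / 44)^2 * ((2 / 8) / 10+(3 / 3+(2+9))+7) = 6581889 / 77440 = 84.99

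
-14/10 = -7/5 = -1.40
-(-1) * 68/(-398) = -34/199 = -0.17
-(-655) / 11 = 655 / 11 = 59.55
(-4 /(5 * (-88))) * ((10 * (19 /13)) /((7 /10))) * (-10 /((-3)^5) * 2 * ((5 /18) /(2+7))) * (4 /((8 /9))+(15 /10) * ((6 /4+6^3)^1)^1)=16625 /104247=0.16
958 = 958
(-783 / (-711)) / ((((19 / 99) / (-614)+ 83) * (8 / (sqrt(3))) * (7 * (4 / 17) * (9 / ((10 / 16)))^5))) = 5202690625 * sqrt(3) / 3199070820635246592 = 0.00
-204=-204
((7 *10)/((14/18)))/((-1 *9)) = -10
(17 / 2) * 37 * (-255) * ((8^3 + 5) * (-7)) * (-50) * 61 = -885215995125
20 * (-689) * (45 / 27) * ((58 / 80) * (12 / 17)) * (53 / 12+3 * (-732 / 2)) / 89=1311053315 / 9078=144420.94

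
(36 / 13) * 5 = 180 / 13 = 13.85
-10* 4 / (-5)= 8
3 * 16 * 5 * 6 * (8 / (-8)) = -1440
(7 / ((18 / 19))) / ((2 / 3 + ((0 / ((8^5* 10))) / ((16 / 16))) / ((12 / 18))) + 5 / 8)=5.72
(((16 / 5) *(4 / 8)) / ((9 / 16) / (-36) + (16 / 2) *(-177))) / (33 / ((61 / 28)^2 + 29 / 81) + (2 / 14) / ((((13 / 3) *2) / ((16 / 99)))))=-5663321664 / 32417880640625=-0.00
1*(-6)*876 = -5256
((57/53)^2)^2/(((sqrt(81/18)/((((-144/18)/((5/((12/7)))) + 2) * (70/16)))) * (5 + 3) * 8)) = -45742671 * sqrt(2)/2019963136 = -0.03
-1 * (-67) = 67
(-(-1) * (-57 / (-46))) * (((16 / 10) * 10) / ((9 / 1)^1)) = 2.20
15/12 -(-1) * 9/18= 1.75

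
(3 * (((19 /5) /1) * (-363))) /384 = -6897 /640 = -10.78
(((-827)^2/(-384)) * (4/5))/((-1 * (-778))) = -683929/373440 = -1.83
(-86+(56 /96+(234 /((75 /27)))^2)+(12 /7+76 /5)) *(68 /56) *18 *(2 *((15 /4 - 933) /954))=-1110211018041 /3710000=-299248.25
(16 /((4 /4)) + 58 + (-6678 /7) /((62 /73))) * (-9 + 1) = 260216 /31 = 8394.06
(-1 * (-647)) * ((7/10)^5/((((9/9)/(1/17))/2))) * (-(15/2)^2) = -97867161/136000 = -719.61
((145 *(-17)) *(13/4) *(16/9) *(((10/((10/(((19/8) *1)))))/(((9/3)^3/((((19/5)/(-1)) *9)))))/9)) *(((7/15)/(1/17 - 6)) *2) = -275324231/368145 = -747.87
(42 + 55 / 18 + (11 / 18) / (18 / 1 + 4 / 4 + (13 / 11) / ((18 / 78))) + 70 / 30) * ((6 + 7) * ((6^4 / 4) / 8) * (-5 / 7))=-397420335 / 22288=-17831.13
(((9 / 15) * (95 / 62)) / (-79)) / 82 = -57 / 401636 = -0.00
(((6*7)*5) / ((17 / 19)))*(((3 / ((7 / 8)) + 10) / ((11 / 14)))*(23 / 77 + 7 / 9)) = 26647120 / 6171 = 4318.12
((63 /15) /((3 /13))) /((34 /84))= 44.96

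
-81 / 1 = -81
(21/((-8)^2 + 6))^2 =9/100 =0.09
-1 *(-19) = 19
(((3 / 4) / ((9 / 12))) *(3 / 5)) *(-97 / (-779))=291 / 3895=0.07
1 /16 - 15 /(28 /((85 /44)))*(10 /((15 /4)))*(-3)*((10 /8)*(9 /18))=1613 /308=5.24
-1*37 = -37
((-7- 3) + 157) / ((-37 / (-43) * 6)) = 2107 / 74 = 28.47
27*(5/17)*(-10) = -1350/17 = -79.41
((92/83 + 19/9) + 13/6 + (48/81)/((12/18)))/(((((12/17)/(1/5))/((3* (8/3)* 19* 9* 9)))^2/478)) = 3029557666500/83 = 36500694777.11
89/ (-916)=-89/ 916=-0.10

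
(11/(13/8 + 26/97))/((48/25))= 26675/8814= 3.03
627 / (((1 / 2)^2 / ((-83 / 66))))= -3154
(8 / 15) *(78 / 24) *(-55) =-286 / 3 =-95.33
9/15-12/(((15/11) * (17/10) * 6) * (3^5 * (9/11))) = 332191/557685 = 0.60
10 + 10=20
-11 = -11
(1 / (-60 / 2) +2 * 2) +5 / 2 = 97 / 15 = 6.47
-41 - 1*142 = -183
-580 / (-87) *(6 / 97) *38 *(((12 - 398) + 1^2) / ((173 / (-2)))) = 1170400 / 16781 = 69.75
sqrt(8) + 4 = 2 * sqrt(2) + 4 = 6.83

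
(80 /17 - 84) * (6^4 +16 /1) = -1768576 /17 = -104033.88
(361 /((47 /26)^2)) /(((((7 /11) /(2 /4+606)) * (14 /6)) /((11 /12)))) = 8954473957 /216482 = 41363.60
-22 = -22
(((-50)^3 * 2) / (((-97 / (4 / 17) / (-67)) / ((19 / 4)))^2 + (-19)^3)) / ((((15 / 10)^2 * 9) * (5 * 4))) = 8102645000 / 90011162601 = 0.09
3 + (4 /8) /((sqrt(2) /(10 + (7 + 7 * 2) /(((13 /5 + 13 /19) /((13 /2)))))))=3 + 825 * sqrt(2) /64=21.23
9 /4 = 2.25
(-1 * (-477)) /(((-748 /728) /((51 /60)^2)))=-737919 /2200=-335.42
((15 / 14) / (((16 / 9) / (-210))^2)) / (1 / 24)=5740875 / 16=358804.69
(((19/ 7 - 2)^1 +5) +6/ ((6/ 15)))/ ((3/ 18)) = 870/ 7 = 124.29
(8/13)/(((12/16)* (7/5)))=160/273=0.59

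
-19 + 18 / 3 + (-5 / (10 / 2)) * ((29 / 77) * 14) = -201 / 11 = -18.27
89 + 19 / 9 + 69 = 1441 / 9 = 160.11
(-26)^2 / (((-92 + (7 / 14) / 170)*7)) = -229840 / 218953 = -1.05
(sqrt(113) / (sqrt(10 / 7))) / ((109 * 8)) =sqrt(7910) / 8720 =0.01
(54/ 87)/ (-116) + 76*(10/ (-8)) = -159799/ 1682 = -95.01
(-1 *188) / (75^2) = -188 / 5625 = -0.03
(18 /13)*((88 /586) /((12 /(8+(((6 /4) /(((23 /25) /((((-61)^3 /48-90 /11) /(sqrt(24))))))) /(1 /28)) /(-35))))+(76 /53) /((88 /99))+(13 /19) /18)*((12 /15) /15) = 37204744 /287674725+2501111*sqrt(6) /5256420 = 1.29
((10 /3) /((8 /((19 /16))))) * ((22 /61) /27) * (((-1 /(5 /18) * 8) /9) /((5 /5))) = -0.02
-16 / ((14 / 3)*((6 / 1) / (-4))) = 16 / 7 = 2.29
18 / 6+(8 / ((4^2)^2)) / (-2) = 191 / 64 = 2.98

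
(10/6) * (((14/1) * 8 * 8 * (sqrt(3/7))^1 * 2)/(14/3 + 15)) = 1280 * sqrt(21)/59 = 99.42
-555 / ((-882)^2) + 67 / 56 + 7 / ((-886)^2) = 121698248711 / 101777871384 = 1.20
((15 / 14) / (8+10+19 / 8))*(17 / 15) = 68 / 1141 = 0.06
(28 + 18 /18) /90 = 29 /90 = 0.32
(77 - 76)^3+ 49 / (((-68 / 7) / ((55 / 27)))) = -17029 / 1836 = -9.28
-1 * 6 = -6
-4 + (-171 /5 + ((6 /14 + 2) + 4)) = -1112 /35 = -31.77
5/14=0.36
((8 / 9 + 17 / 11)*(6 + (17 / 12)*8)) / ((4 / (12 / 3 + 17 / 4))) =3133 / 36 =87.03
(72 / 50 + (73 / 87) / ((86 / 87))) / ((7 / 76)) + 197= 238489 / 1075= 221.85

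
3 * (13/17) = 39/17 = 2.29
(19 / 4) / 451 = 0.01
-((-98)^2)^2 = -92236816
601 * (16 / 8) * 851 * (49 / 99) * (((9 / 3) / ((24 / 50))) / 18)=626527475 / 3564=175793.34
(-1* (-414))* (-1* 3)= -1242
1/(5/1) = 0.20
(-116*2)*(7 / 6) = -812 / 3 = -270.67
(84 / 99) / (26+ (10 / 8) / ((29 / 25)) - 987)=-3248 / 3674583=-0.00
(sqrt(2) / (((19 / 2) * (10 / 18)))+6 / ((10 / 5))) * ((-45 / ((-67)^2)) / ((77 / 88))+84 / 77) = 6716088 * sqrt(2) / 32837035+1119348 / 345653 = 3.53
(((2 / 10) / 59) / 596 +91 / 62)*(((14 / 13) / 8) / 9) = 55998887 / 2550796560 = 0.02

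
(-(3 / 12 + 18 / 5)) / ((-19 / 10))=77 / 38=2.03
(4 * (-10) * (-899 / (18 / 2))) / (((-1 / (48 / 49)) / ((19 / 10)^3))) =-98659856 / 3675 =-26846.22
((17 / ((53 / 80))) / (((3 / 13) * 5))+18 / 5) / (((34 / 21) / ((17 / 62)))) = 71897 / 16430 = 4.38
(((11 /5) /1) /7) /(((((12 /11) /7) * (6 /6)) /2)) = 121 /30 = 4.03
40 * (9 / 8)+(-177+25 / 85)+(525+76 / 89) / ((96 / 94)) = 383.19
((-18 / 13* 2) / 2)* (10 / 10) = -18 / 13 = -1.38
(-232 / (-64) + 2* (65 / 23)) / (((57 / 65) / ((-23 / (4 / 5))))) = -184925 / 608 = -304.15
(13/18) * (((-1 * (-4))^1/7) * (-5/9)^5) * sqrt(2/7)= -81250 * sqrt(14)/26040609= -0.01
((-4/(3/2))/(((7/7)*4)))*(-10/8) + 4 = 29/6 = 4.83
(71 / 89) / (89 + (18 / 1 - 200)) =-71 / 8277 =-0.01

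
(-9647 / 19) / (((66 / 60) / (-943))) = 8270110 / 19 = 435268.95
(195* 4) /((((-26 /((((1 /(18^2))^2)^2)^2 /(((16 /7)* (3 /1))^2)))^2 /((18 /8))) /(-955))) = -11464775 /150773387442380238680440014094583958605100220416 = -0.00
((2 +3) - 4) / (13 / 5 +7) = 5 / 48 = 0.10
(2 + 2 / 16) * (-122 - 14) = -289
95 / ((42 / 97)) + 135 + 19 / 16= 119479 / 336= 355.59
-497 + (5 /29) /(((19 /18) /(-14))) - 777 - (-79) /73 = -51292553 /40223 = -1275.20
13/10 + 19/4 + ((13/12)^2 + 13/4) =7541/720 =10.47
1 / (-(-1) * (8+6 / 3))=0.10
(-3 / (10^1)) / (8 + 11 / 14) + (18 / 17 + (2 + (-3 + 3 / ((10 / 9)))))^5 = 930154879627309 / 5821413700000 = 159.78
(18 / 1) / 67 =18 / 67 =0.27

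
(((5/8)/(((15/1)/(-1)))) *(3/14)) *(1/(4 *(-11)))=1/4928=0.00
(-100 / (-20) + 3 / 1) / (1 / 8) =64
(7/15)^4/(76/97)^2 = 22591009/292410000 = 0.08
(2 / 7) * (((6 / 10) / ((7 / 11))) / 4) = 33 / 490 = 0.07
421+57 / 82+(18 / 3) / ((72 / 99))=70511 / 164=429.95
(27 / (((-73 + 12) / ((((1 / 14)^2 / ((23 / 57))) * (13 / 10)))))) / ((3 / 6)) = -20007 / 1374940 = -0.01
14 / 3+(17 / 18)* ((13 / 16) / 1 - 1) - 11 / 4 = 167 / 96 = 1.74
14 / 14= 1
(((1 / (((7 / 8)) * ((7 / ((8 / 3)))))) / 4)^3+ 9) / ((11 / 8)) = 228742424 / 34941753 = 6.55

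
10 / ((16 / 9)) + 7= 101 / 8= 12.62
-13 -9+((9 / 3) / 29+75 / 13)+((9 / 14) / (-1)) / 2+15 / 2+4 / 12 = -272833 / 31668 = -8.62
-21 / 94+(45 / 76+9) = 33465 / 3572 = 9.37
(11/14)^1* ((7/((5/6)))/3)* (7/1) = 77/5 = 15.40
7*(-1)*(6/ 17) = -42/ 17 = -2.47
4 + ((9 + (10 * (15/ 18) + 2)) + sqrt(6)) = sqrt(6) + 70/ 3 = 25.78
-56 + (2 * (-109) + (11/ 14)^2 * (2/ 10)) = -268399/ 980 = -273.88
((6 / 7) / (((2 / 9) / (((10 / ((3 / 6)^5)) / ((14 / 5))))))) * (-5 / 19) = -108000 / 931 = -116.00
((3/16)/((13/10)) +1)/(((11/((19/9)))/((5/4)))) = 11305/41184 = 0.27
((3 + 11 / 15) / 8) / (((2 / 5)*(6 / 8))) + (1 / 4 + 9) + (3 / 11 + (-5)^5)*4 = -4945289 / 396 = -12488.10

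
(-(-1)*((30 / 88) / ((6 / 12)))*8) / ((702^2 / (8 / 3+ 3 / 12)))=175 / 5420844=0.00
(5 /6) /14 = 5 /84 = 0.06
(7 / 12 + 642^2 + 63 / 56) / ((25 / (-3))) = -9891977 / 200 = -49459.88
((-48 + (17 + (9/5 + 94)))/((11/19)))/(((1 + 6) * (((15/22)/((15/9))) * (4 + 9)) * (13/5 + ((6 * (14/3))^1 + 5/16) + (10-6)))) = 384/4459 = 0.09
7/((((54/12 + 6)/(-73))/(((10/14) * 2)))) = -1460/21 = -69.52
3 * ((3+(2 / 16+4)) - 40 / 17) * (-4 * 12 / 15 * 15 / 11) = -1062 / 17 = -62.47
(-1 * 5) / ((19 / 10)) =-50 / 19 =-2.63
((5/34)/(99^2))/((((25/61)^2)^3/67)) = 3451865082187/16271191406250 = 0.21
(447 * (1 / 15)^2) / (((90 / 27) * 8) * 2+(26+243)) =149 / 24175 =0.01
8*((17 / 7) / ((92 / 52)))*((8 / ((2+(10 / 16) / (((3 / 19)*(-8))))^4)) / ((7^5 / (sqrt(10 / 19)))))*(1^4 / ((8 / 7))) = 141331267584*sqrt(190) / 3013797627697507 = 0.00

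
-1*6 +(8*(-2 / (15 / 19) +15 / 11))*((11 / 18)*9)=-862 / 15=-57.47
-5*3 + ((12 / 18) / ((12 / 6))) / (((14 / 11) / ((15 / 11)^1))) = -205 / 14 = -14.64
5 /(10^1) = 1 /2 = 0.50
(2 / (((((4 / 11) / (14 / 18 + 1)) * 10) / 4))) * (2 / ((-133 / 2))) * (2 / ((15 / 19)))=-0.30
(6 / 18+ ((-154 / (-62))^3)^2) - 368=-353649419876 / 2662511043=-132.83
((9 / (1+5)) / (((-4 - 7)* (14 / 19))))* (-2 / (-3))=-19 / 154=-0.12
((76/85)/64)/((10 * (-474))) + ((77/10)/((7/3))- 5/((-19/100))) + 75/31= 121635176489/3796929600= 32.04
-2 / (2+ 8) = -1 / 5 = -0.20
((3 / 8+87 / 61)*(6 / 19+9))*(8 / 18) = 17287 / 2318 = 7.46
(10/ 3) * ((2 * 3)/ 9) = 20/ 9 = 2.22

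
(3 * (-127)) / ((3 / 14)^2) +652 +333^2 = 309731 / 3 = 103243.67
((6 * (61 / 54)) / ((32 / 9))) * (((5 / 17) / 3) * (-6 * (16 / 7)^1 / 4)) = -305 / 476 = -0.64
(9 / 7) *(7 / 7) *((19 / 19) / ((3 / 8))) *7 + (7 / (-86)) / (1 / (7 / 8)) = 16463 / 688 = 23.93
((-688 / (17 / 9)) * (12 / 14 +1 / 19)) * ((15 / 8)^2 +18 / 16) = -13907619 / 9044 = -1537.77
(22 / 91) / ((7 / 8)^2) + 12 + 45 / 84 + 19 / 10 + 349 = 32439357 / 89180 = 363.75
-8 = -8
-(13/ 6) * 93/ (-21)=403/ 42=9.60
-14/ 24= -0.58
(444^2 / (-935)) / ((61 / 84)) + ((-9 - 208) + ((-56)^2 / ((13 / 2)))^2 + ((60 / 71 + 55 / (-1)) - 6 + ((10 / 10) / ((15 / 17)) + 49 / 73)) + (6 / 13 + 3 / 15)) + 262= 34840971890674561 / 149875489335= 232466.11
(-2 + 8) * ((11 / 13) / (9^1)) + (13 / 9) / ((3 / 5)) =1043 / 351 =2.97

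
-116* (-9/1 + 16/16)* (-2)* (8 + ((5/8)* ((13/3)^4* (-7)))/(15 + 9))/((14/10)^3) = 3172668875/83349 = 38064.87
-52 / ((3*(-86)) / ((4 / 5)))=104 / 645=0.16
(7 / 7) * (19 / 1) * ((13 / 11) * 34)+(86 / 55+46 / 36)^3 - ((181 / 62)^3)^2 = 1152908994920141191681 / 6889151473364952000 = 167.35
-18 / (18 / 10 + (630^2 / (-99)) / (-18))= -990 / 12349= -0.08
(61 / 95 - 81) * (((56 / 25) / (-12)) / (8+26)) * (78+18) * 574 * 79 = 77542385536 / 40375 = 1920554.44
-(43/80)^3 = -79507/512000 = -0.16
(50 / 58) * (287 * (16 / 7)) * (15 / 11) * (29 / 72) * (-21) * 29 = -2080750 / 11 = -189159.09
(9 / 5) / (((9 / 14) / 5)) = 14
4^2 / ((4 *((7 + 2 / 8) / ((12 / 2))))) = 96 / 29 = 3.31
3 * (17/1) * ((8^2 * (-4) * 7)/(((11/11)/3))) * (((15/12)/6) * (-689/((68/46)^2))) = 306164040/17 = 18009649.41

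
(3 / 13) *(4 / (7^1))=12 / 91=0.13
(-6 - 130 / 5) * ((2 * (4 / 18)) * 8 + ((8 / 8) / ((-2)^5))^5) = -1073741815 / 9437184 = -113.78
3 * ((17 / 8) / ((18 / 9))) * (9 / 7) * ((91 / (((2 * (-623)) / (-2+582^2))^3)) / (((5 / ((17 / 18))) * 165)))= -8576984.22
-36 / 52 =-0.69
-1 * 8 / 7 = -8 / 7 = -1.14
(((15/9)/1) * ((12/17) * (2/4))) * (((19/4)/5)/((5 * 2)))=19/340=0.06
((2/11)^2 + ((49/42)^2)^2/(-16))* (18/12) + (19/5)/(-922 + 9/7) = -6911638457/53902886400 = -0.13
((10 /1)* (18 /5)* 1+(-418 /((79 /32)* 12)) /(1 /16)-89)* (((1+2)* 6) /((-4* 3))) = 66065 /158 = 418.13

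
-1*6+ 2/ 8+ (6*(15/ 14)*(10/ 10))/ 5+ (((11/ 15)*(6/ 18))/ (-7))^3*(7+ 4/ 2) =-62020949/ 13891500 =-4.46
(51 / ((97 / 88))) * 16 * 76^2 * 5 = 2073815040 / 97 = 21379536.49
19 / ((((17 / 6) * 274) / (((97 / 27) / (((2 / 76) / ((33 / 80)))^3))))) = 50476060041 / 149056000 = 338.64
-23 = -23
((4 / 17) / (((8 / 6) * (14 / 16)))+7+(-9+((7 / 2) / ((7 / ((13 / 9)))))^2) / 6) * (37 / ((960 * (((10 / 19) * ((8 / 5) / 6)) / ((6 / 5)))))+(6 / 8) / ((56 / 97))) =9.43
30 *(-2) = -60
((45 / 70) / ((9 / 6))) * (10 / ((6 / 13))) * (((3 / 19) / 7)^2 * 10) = 5850 / 123823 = 0.05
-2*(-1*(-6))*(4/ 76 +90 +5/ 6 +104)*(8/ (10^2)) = -88868/ 475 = -187.09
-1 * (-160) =160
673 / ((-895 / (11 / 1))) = -7403 / 895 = -8.27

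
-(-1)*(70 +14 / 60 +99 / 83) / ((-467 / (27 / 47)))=-1600659 / 18217670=-0.09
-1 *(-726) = 726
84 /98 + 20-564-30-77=-4551 /7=-650.14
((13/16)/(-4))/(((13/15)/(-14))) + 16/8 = 169/32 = 5.28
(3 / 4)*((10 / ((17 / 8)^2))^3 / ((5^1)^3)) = 1572864 / 24137569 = 0.07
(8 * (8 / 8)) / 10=4 / 5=0.80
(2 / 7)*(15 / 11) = 30 / 77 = 0.39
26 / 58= 13 / 29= 0.45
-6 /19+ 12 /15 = 46 /95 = 0.48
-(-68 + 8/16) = 135/2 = 67.50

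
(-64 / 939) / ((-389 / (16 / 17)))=1024 / 6209607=0.00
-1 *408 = -408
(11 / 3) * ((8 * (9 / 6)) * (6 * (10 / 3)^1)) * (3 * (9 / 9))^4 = 71280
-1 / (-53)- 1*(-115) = 6096 / 53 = 115.02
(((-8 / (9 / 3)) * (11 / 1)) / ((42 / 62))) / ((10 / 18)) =-2728 / 35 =-77.94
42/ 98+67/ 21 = 76/ 21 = 3.62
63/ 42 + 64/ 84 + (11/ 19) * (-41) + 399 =301265/ 798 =377.53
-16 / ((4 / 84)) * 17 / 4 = -1428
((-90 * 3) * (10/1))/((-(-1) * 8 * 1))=-675/2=-337.50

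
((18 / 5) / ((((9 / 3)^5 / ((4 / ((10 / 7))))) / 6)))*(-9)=-56 / 25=-2.24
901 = 901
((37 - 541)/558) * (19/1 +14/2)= -728/31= -23.48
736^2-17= 541679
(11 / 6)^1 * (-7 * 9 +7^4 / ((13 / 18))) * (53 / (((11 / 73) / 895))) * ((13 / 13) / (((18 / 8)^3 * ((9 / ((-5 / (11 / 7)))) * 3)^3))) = -22381489240460000 / 82759712607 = -270439.43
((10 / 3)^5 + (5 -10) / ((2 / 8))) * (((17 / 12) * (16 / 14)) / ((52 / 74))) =59843060 / 66339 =902.08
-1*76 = -76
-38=-38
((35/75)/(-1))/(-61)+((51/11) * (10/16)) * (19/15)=296161/80520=3.68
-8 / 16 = -1 / 2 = -0.50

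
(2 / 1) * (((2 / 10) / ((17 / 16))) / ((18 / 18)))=32 / 85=0.38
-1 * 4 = -4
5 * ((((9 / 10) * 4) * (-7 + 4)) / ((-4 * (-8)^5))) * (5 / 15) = -9 / 65536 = -0.00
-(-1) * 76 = 76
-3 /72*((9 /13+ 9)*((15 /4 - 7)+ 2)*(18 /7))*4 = 135 /26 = 5.19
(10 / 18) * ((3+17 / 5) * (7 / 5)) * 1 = 224 / 45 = 4.98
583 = 583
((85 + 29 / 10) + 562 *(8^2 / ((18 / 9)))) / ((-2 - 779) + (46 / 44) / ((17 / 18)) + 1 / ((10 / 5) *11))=-33794453 / 1458315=-23.17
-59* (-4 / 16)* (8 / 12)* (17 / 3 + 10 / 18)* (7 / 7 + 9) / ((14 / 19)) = 22420 / 27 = 830.37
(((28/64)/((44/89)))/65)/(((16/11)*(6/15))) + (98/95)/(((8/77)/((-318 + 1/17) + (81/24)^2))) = -130872320439/42997760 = -3043.70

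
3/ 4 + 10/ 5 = 11/ 4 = 2.75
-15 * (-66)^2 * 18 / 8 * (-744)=109379160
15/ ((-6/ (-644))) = 1610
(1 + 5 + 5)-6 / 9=31 / 3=10.33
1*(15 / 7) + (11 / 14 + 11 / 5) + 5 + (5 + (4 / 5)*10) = 1619 / 70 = 23.13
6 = 6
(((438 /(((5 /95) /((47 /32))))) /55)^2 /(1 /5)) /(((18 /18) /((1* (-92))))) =-879668384247 /38720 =-22718708.27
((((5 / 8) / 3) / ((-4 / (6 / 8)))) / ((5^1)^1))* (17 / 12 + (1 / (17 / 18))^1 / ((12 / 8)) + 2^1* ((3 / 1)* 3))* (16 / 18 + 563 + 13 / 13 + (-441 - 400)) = 10200925 / 235008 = 43.41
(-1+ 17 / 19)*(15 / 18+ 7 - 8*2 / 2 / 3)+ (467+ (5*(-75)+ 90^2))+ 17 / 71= 33151792 / 4047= 8191.70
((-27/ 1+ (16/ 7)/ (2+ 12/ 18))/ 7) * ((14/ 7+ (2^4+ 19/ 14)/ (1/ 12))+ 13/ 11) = -2979789/ 3773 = -789.77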